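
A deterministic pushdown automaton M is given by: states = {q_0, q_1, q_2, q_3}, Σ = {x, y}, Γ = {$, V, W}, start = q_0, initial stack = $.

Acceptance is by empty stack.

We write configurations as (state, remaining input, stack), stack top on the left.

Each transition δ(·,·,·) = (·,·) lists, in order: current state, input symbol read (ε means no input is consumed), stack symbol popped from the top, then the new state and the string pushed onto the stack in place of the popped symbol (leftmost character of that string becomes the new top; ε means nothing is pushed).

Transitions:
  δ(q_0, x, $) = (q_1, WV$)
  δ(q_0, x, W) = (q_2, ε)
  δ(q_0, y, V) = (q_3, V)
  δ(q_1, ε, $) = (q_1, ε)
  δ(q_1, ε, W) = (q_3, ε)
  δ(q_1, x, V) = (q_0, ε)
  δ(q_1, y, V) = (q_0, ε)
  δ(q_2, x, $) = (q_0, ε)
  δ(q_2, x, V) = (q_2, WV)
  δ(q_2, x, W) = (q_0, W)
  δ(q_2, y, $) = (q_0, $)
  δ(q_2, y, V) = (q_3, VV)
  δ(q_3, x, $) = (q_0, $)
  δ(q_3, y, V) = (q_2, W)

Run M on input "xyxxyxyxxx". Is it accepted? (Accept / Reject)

Accept

(q_0, xyxxyxyxxx, $)
  read x, top $: go to q_1, push WV$ → (q_1, yxxyxyxxx, WV$)
  ε-move, top W: go to q_3, push ε → (q_3, yxxyxyxxx, V$)
  read y, top V: go to q_2, push W → (q_2, xxyxyxxx, W$)
  read x, top W: go to q_0, push W → (q_0, xyxyxxx, W$)
  read x, top W: go to q_2, push ε → (q_2, yxyxxx, $)
  read y, top $: go to q_0, push $ → (q_0, xyxxx, $)
  read x, top $: go to q_1, push WV$ → (q_1, yxxx, WV$)
  ε-move, top W: go to q_3, push ε → (q_3, yxxx, V$)
  read y, top V: go to q_2, push W → (q_2, xxx, W$)
  read x, top W: go to q_0, push W → (q_0, xx, W$)
  read x, top W: go to q_2, push ε → (q_2, x, $)
  read x, top $: go to q_0, push ε → (q_0, ε, ε)
All input consumed and the stack is empty.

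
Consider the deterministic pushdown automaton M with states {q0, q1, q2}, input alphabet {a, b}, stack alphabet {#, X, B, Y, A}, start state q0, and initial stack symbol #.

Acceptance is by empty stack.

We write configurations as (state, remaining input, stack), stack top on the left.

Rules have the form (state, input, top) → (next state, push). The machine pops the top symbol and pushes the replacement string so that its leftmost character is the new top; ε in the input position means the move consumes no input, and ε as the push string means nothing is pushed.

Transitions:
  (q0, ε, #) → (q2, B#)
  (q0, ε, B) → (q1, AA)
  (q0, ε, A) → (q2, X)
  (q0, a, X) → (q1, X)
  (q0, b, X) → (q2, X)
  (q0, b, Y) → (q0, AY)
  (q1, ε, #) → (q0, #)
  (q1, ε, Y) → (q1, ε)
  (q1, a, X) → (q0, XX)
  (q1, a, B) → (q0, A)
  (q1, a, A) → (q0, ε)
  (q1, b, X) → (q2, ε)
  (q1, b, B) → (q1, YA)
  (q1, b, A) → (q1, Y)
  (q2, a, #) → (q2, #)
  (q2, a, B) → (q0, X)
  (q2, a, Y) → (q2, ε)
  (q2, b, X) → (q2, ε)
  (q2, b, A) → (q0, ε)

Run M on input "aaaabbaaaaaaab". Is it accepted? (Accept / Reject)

(q0, aaaabbaaaaaaab, #) ⊢ (q2, aaaabbaaaaaaab, B#) ⊢ (q0, aaabbaaaaaaab, X#) ⊢ (q1, aabbaaaaaaab, X#) ⊢ (q0, abbaaaaaaab, XX#) ⊢ (q1, bbaaaaaaab, XX#) ⊢ (q2, baaaaaaab, X#) ⊢ (q2, aaaaaaab, #) ⊢ (q2, aaaaaab, #) ⊢ (q2, aaaaab, #) ⊢ (q2, aaaab, #) ⊢ (q2, aaab, #) ⊢ (q2, aab, #) ⊢ (q2, ab, #) ⊢ (q2, b, #)
No transition applies at (q2, b, #); input not fully consumed.

Reject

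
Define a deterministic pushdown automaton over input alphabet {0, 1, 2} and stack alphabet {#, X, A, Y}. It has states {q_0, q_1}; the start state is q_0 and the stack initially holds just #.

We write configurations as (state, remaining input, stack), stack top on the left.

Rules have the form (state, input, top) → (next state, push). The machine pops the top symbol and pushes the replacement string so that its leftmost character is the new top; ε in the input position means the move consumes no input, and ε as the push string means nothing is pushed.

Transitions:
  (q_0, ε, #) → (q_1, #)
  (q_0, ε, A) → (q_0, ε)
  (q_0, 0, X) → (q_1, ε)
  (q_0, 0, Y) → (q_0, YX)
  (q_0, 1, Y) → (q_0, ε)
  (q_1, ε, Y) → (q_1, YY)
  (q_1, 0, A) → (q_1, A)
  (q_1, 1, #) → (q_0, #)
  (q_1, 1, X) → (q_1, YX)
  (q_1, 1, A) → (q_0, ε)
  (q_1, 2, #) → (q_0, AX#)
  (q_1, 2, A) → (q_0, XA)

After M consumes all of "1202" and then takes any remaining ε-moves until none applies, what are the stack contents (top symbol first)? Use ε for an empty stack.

X#

(q_0, 1202, #)
  ε-move, top #: go to q_1, push # → (q_1, 1202, #)
  read 1, top #: go to q_0, push # → (q_0, 202, #)
  ε-move, top #: go to q_1, push # → (q_1, 202, #)
  read 2, top #: go to q_0, push AX# → (q_0, 02, AX#)
  ε-move, top A: go to q_0, push ε → (q_0, 02, X#)
  read 0, top X: go to q_1, push ε → (q_1, 2, #)
  read 2, top #: go to q_0, push AX# → (q_0, ε, AX#)
  ε-move, top A: go to q_0, push ε → (q_0, ε, X#)
All input consumed in state q_0 with stack X#.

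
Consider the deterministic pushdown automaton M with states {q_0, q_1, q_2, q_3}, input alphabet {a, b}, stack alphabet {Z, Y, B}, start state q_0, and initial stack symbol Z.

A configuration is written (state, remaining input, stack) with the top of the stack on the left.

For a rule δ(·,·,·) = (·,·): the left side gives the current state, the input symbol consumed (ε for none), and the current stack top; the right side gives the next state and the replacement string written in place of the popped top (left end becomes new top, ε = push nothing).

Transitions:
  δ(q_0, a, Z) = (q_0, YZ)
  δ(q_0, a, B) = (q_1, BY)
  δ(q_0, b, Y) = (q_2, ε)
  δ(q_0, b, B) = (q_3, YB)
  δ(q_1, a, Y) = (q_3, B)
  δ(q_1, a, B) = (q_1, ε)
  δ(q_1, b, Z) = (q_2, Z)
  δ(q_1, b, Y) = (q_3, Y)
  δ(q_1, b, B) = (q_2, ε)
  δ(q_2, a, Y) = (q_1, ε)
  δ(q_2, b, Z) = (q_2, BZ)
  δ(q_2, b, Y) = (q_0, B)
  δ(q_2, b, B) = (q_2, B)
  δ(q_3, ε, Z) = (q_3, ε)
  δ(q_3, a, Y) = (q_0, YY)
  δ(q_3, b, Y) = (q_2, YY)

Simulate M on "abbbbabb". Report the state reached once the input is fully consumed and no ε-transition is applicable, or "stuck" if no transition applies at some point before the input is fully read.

(q_0, abbbbabb, Z)
  read a, top Z: go to q_0, push YZ → (q_0, bbbbabb, YZ)
  read b, top Y: go to q_2, push ε → (q_2, bbbabb, Z)
  read b, top Z: go to q_2, push BZ → (q_2, bbabb, BZ)
  read b, top B: go to q_2, push B → (q_2, babb, BZ)
  read b, top B: go to q_2, push B → (q_2, abb, BZ)
No transition for (q_2, a, top B); M blocks with input abb remaining.

stuck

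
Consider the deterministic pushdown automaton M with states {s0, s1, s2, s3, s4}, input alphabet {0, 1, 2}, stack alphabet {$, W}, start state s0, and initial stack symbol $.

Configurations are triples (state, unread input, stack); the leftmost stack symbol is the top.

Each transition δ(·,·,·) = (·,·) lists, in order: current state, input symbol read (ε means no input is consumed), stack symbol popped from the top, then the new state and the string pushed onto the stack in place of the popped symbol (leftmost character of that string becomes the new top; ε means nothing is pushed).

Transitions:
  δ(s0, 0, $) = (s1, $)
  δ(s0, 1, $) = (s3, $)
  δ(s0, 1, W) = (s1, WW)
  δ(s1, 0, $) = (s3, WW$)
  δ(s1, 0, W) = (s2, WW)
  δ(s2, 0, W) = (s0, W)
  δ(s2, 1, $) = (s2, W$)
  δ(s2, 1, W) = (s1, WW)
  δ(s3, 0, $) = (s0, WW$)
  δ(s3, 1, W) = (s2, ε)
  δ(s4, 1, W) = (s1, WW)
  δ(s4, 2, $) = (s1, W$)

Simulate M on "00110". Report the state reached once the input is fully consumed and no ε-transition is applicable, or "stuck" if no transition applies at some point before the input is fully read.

(s0, 00110, $) ⊢ (s1, 0110, $) ⊢ (s3, 110, WW$) ⊢ (s2, 10, W$) ⊢ (s1, 0, WW$) ⊢ (s2, ε, WWW$)
All input consumed; M is in state s2.

s2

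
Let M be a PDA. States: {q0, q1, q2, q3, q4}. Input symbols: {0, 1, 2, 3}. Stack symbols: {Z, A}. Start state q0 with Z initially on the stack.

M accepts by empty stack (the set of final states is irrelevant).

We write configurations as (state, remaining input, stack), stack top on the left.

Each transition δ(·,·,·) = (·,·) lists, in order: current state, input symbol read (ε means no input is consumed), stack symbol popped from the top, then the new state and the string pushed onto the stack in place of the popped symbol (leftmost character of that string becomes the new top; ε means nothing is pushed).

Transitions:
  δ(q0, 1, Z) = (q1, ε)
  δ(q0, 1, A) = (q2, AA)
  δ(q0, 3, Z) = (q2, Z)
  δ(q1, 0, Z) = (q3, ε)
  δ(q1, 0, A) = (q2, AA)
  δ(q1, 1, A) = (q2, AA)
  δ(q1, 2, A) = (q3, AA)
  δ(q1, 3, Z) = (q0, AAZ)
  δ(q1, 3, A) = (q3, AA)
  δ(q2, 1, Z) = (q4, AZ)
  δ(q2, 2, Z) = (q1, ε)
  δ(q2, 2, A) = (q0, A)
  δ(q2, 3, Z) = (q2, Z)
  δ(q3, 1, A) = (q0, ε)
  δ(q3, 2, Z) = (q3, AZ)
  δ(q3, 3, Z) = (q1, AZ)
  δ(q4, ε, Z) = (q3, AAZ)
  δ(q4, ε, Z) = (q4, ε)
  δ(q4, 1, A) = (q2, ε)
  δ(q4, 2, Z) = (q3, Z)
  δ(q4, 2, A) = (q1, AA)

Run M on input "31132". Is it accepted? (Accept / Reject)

Accept

One accepting computation: (q0, 31132, Z) ⊢ (q2, 1132, Z) ⊢ (q4, 132, AZ) ⊢ (q2, 32, Z) ⊢ (q2, 2, Z) ⊢ (q1, ε, ε)
All input consumed and the stack is empty.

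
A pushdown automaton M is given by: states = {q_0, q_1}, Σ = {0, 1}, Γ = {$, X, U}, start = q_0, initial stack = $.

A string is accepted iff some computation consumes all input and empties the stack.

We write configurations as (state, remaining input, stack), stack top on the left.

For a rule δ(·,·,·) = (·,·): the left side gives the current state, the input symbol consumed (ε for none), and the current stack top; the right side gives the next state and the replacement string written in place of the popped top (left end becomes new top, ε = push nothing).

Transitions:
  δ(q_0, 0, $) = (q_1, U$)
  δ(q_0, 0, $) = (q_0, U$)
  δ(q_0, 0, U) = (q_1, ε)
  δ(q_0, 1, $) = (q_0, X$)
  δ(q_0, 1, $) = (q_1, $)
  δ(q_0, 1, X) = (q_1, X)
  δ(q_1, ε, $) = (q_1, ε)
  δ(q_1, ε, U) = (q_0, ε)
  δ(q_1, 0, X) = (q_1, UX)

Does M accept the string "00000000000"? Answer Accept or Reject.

One accepting computation: (q_0, 00000000000, $) ⊢ (q_1, 0000000000, U$) ⊢ (q_0, 0000000000, $) ⊢ (q_1, 000000000, U$) ⊢ (q_0, 000000000, $) ⊢ (q_1, 00000000, U$) ⊢ (q_0, 00000000, $) ⊢ (q_1, 0000000, U$) ⊢ (q_0, 0000000, $) ⊢ (q_1, 000000, U$) ⊢ (q_0, 000000, $) ⊢ (q_1, 00000, U$) ⊢ (q_0, 00000, $) ⊢ (q_1, 0000, U$) ⊢ (q_0, 0000, $) ⊢ (q_1, 000, U$) ⊢ (q_0, 000, $) ⊢ (q_1, 00, U$) ⊢ (q_0, 00, $) ⊢ (q_0, 0, U$) ⊢ (q_1, ε, $) ⊢ (q_1, ε, ε)
All input consumed and the stack is empty.

Accept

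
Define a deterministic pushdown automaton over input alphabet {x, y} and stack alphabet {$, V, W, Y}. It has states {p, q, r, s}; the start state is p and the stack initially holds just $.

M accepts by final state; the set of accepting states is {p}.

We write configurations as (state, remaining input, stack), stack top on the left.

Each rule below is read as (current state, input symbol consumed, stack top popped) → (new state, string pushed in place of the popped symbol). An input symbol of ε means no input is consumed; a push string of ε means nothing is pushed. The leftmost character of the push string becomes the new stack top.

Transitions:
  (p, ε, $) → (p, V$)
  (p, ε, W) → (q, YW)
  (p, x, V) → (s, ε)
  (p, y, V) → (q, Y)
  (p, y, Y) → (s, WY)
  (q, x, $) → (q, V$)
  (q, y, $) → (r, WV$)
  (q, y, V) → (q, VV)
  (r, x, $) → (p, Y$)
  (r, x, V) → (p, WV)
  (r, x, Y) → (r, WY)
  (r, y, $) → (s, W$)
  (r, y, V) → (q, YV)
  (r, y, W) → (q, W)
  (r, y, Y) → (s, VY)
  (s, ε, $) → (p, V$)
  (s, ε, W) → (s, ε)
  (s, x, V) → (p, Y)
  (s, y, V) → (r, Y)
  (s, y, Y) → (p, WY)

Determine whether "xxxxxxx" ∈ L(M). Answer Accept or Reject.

Accept

(p, xxxxxxx, $) ⊢ (p, xxxxxxx, V$) ⊢ (s, xxxxxx, $) ⊢ (p, xxxxxx, V$) ⊢ (s, xxxxx, $) ⊢ (p, xxxxx, V$) ⊢ (s, xxxx, $) ⊢ (p, xxxx, V$) ⊢ (s, xxx, $) ⊢ (p, xxx, V$) ⊢ (s, xx, $) ⊢ (p, xx, V$) ⊢ (s, x, $) ⊢ (p, x, V$) ⊢ (s, ε, $) ⊢ (p, ε, V$)
All input consumed; state p ∈ F.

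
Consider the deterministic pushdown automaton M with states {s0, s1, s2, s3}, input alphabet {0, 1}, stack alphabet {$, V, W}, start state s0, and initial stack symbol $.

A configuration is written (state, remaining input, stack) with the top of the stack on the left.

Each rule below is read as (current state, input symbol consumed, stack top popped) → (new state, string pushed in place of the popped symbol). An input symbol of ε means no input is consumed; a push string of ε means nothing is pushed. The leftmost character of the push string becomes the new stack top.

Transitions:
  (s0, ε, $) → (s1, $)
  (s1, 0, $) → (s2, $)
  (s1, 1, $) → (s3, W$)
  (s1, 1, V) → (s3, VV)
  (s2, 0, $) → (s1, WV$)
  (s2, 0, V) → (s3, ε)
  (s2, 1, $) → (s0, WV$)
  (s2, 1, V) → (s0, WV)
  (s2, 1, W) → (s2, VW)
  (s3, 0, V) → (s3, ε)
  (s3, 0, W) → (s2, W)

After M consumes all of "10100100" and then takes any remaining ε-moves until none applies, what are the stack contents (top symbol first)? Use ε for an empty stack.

W$

(s0, 10100100, $)
  ε-move, top $: go to s1, push $ → (s1, 10100100, $)
  read 1, top $: go to s3, push W$ → (s3, 0100100, W$)
  read 0, top W: go to s2, push W → (s2, 100100, W$)
  read 1, top W: go to s2, push VW → (s2, 00100, VW$)
  read 0, top V: go to s3, push ε → (s3, 0100, W$)
  read 0, top W: go to s2, push W → (s2, 100, W$)
  read 1, top W: go to s2, push VW → (s2, 00, VW$)
  read 0, top V: go to s3, push ε → (s3, 0, W$)
  read 0, top W: go to s2, push W → (s2, ε, W$)
All input consumed in state s2 with stack W$.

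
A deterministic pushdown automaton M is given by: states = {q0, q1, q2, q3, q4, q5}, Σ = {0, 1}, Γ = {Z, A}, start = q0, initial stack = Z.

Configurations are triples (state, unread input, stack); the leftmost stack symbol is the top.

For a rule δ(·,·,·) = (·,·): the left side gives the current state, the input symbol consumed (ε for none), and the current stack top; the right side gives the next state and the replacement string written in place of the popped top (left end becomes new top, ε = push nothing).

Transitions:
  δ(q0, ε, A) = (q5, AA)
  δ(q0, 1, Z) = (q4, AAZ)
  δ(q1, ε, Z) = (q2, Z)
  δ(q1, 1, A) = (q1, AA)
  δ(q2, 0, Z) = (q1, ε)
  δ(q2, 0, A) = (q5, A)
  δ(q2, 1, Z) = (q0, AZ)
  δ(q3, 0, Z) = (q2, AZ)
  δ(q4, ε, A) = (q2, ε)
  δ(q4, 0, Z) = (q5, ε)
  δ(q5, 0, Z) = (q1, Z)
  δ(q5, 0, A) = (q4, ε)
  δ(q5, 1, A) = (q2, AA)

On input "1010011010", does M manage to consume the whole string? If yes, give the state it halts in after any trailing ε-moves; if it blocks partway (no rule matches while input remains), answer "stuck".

q5

(q0, 1010011010, Z)
  read 1, top Z: go to q4, push AAZ → (q4, 010011010, AAZ)
  ε-move, top A: go to q2, push ε → (q2, 010011010, AZ)
  read 0, top A: go to q5, push A → (q5, 10011010, AZ)
  read 1, top A: go to q2, push AA → (q2, 0011010, AAZ)
  read 0, top A: go to q5, push A → (q5, 011010, AAZ)
  read 0, top A: go to q4, push ε → (q4, 11010, AZ)
  ε-move, top A: go to q2, push ε → (q2, 11010, Z)
  read 1, top Z: go to q0, push AZ → (q0, 1010, AZ)
  ε-move, top A: go to q5, push AA → (q5, 1010, AAZ)
  read 1, top A: go to q2, push AA → (q2, 010, AAAZ)
  read 0, top A: go to q5, push A → (q5, 10, AAAZ)
  read 1, top A: go to q2, push AA → (q2, 0, AAAAZ)
  read 0, top A: go to q5, push A → (q5, ε, AAAAZ)
All input consumed; M is in state q5.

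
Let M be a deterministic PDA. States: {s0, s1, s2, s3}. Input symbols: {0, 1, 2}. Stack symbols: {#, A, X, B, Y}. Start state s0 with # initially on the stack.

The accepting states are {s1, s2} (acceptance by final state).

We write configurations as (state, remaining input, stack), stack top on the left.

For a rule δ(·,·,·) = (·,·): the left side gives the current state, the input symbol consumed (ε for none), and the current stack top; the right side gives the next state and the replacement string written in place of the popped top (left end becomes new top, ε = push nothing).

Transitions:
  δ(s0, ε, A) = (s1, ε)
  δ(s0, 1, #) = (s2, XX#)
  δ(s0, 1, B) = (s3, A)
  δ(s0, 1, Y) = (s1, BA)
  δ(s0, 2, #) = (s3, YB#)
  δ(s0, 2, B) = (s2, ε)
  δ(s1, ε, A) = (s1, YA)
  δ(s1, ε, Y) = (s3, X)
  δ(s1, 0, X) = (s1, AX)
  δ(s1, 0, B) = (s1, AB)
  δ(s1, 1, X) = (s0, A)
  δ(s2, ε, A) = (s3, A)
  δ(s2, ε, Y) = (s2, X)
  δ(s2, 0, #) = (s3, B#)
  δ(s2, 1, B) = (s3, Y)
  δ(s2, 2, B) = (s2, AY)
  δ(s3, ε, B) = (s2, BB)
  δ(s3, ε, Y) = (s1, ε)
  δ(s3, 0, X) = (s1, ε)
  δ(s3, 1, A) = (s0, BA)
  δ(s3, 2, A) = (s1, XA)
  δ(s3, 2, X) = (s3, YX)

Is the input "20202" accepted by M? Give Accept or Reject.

Accept

(s0, 20202, #)
  read 2, top #: go to s3, push YB# → (s3, 0202, YB#)
  ε-move, top Y: go to s1, push ε → (s1, 0202, B#)
  read 0, top B: go to s1, push AB → (s1, 202, AB#)
  ε-move, top A: go to s1, push YA → (s1, 202, YAB#)
  ε-move, top Y: go to s3, push X → (s3, 202, XAB#)
  read 2, top X: go to s3, push YX → (s3, 02, YXAB#)
  ε-move, top Y: go to s1, push ε → (s1, 02, XAB#)
  read 0, top X: go to s1, push AX → (s1, 2, AXAB#)
  ε-move, top A: go to s1, push YA → (s1, 2, YAXAB#)
  ε-move, top Y: go to s3, push X → (s3, 2, XAXAB#)
  read 2, top X: go to s3, push YX → (s3, ε, YXAXAB#)
  ε-move, top Y: go to s1, push ε → (s1, ε, XAXAB#)
All input consumed; state s1 ∈ F.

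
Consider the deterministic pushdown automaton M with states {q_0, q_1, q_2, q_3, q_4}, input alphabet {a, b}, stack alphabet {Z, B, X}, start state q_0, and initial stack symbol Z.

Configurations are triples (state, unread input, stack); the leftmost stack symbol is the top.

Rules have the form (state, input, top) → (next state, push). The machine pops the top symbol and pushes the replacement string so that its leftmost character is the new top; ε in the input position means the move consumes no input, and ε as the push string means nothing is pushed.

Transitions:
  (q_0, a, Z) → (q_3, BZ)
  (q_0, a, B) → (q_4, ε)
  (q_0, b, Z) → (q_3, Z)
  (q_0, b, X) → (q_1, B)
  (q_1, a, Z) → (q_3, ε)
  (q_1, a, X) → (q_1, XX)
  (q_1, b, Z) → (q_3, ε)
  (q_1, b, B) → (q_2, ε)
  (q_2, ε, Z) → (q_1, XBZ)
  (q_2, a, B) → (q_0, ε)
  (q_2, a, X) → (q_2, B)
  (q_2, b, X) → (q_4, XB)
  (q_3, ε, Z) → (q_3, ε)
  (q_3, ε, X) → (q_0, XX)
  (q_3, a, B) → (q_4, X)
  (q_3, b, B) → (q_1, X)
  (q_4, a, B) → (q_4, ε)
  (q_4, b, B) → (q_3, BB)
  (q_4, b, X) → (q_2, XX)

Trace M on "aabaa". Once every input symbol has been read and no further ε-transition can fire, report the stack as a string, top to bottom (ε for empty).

XZ

(q_0, aabaa, Z)
  read a, top Z: go to q_3, push BZ → (q_3, abaa, BZ)
  read a, top B: go to q_4, push X → (q_4, baa, XZ)
  read b, top X: go to q_2, push XX → (q_2, aa, XXZ)
  read a, top X: go to q_2, push B → (q_2, a, BXZ)
  read a, top B: go to q_0, push ε → (q_0, ε, XZ)
All input consumed in state q_0 with stack XZ.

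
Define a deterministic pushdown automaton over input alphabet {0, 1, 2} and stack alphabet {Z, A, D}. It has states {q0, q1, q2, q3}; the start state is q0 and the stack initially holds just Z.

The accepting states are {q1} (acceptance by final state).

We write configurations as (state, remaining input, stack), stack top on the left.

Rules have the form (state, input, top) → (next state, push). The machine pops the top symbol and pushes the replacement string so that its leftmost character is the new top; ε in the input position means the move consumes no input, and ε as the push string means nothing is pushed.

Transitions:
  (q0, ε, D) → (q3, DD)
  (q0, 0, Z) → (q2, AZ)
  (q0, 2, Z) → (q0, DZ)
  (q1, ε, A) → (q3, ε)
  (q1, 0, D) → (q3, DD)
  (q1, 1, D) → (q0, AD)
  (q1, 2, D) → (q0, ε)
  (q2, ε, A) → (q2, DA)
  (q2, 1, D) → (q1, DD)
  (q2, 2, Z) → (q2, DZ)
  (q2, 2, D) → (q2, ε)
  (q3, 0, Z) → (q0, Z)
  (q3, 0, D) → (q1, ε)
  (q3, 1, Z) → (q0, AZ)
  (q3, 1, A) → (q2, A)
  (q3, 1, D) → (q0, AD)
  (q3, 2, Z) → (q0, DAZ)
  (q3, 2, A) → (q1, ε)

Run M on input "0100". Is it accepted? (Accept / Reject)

Accept

(q0, 0100, Z) ⊢ (q2, 100, AZ) ⊢ (q2, 100, DAZ) ⊢ (q1, 00, DDAZ) ⊢ (q3, 0, DDDAZ) ⊢ (q1, ε, DDAZ)
All input consumed; state q1 ∈ F.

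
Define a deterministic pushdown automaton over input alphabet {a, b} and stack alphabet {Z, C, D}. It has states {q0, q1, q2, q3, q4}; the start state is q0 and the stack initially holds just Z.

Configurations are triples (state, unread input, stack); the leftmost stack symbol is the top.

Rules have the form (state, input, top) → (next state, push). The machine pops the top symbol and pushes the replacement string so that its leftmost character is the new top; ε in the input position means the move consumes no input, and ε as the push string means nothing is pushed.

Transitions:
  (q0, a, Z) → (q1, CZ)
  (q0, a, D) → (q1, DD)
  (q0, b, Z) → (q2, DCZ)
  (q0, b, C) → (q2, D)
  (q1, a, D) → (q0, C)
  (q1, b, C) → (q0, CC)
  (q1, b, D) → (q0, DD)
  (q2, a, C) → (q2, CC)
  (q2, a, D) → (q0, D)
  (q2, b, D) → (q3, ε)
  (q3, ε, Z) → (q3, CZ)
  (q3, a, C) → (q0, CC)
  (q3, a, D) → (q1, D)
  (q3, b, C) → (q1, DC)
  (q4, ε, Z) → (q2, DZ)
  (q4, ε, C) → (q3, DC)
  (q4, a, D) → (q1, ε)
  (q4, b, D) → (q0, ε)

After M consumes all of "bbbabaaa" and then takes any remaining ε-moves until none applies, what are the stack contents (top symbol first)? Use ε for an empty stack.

CDCZ

(q0, bbbabaaa, Z) ⊢ (q2, bbabaaa, DCZ) ⊢ (q3, babaaa, CZ) ⊢ (q1, abaaa, DCZ) ⊢ (q0, baaa, CCZ) ⊢ (q2, aaa, DCZ) ⊢ (q0, aa, DCZ) ⊢ (q1, a, DDCZ) ⊢ (q0, ε, CDCZ)
All input consumed in state q0 with stack CDCZ.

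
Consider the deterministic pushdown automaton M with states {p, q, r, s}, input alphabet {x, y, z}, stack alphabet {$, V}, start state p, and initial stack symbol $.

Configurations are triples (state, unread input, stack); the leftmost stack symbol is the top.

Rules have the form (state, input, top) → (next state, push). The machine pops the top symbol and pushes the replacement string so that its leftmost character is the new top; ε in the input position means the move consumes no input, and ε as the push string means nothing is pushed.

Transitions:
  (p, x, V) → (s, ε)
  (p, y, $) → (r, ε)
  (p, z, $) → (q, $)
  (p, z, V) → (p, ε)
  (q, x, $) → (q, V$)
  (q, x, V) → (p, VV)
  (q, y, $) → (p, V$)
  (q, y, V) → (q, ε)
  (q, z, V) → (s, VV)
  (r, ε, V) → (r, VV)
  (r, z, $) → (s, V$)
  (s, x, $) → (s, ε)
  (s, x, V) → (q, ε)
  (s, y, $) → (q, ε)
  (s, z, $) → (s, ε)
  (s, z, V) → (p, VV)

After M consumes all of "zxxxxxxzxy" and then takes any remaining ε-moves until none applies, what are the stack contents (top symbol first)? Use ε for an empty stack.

(p, zxxxxxxzxy, $) ⊢ (q, xxxxxxzxy, $) ⊢ (q, xxxxxzxy, V$) ⊢ (p, xxxxzxy, VV$) ⊢ (s, xxxzxy, V$) ⊢ (q, xxzxy, $) ⊢ (q, xzxy, V$) ⊢ (p, zxy, VV$) ⊢ (p, xy, V$) ⊢ (s, y, $) ⊢ (q, ε, ε)
All input consumed in state q with stack ε.

ε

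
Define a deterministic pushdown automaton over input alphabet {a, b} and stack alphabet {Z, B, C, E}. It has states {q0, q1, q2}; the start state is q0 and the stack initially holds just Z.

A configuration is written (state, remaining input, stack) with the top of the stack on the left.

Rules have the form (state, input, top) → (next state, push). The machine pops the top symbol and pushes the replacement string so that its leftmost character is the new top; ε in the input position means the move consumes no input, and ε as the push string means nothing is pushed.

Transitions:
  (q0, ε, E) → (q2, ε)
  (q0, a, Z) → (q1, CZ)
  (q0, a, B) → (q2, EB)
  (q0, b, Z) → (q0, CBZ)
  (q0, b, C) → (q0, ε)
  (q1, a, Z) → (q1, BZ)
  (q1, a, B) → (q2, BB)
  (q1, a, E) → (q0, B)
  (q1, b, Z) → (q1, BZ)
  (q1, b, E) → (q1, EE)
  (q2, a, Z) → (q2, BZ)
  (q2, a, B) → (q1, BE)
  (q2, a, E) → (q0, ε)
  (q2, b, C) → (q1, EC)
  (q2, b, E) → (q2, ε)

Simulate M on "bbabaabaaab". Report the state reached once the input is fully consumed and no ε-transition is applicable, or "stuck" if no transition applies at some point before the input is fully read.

stuck

(q0, bbabaabaaab, Z)
  read b, top Z: go to q0, push CBZ → (q0, babaabaaab, CBZ)
  read b, top C: go to q0, push ε → (q0, abaabaaab, BZ)
  read a, top B: go to q2, push EB → (q2, baabaaab, EBZ)
  read b, top E: go to q2, push ε → (q2, aabaaab, BZ)
  read a, top B: go to q1, push BE → (q1, abaaab, BEZ)
  read a, top B: go to q2, push BB → (q2, baaab, BBEZ)
No transition for (q2, b, top B); M blocks with input baaab remaining.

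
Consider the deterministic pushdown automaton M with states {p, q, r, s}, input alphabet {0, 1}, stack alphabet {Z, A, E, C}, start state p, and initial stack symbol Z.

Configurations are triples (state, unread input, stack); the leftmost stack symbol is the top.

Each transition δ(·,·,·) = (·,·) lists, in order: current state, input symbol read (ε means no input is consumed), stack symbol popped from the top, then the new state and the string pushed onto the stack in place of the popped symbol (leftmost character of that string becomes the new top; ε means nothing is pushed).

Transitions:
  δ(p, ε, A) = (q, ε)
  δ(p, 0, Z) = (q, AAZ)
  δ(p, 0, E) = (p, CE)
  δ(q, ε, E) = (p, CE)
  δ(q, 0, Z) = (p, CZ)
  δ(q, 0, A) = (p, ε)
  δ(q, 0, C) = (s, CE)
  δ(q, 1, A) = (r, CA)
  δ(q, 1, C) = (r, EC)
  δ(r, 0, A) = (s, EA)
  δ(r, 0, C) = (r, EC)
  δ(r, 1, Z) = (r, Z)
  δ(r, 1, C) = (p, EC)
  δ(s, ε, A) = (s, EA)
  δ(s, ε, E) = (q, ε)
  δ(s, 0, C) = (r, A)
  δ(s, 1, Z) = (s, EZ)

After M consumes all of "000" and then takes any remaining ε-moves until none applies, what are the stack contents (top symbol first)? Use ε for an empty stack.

(p, 000, Z)
  read 0, top Z: go to q, push AAZ → (q, 00, AAZ)
  read 0, top A: go to p, push ε → (p, 0, AZ)
  ε-move, top A: go to q, push ε → (q, 0, Z)
  read 0, top Z: go to p, push CZ → (p, ε, CZ)
All input consumed in state p with stack CZ.

CZ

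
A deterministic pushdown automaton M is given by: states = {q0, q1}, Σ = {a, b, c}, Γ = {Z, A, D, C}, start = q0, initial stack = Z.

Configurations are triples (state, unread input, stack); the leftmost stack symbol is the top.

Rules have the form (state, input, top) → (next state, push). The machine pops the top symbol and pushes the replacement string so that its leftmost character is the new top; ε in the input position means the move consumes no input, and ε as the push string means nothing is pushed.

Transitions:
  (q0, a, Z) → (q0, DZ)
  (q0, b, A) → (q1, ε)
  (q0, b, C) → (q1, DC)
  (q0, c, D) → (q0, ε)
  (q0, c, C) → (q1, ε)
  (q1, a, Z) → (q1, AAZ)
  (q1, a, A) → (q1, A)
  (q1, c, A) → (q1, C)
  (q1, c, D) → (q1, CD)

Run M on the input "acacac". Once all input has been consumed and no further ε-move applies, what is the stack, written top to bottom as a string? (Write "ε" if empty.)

(q0, acacac, Z)
  read a, top Z: go to q0, push DZ → (q0, cacac, DZ)
  read c, top D: go to q0, push ε → (q0, acac, Z)
  read a, top Z: go to q0, push DZ → (q0, cac, DZ)
  read c, top D: go to q0, push ε → (q0, ac, Z)
  read a, top Z: go to q0, push DZ → (q0, c, DZ)
  read c, top D: go to q0, push ε → (q0, ε, Z)
All input consumed in state q0 with stack Z.

Z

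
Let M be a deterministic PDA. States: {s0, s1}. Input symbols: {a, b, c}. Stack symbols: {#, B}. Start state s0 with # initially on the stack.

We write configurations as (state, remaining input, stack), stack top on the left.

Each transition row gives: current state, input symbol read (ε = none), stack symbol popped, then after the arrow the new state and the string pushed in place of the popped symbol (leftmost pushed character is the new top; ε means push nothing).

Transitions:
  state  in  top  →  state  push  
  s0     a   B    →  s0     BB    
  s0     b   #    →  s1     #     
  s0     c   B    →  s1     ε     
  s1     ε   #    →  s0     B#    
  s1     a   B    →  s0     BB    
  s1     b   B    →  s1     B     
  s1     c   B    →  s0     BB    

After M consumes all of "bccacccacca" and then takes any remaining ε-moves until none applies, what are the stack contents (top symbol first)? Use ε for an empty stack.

BBB#

(s0, bccacccacca, #) ⊢ (s1, ccacccacca, #) ⊢ (s0, ccacccacca, B#) ⊢ (s1, cacccacca, #) ⊢ (s0, cacccacca, B#) ⊢ (s1, acccacca, #) ⊢ (s0, acccacca, B#) ⊢ (s0, cccacca, BB#) ⊢ (s1, ccacca, B#) ⊢ (s0, cacca, BB#) ⊢ (s1, acca, B#) ⊢ (s0, cca, BB#) ⊢ (s1, ca, B#) ⊢ (s0, a, BB#) ⊢ (s0, ε, BBB#)
All input consumed in state s0 with stack BBB#.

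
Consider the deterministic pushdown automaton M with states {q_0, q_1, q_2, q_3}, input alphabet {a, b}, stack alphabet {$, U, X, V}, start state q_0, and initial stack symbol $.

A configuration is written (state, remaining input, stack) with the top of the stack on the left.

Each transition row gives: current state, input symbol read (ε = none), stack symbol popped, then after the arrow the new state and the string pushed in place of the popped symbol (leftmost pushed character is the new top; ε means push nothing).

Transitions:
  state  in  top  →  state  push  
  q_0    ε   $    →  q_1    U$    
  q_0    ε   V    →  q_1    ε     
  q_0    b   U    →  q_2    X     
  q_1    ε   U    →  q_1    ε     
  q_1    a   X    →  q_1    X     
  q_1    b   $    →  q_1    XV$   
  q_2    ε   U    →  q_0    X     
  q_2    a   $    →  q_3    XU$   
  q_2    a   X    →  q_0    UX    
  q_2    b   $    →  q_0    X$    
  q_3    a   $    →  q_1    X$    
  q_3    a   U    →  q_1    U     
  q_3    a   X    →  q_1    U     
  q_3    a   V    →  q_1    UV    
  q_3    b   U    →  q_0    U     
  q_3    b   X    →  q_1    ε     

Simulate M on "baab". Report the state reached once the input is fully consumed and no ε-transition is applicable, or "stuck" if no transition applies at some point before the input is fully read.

(q_0, baab, $)
  ε-move, top $: go to q_1, push U$ → (q_1, baab, U$)
  ε-move, top U: go to q_1, push ε → (q_1, baab, $)
  read b, top $: go to q_1, push XV$ → (q_1, aab, XV$)
  read a, top X: go to q_1, push X → (q_1, ab, XV$)
  read a, top X: go to q_1, push X → (q_1, b, XV$)
No transition for (q_1, b, top X); M blocks with input b remaining.

stuck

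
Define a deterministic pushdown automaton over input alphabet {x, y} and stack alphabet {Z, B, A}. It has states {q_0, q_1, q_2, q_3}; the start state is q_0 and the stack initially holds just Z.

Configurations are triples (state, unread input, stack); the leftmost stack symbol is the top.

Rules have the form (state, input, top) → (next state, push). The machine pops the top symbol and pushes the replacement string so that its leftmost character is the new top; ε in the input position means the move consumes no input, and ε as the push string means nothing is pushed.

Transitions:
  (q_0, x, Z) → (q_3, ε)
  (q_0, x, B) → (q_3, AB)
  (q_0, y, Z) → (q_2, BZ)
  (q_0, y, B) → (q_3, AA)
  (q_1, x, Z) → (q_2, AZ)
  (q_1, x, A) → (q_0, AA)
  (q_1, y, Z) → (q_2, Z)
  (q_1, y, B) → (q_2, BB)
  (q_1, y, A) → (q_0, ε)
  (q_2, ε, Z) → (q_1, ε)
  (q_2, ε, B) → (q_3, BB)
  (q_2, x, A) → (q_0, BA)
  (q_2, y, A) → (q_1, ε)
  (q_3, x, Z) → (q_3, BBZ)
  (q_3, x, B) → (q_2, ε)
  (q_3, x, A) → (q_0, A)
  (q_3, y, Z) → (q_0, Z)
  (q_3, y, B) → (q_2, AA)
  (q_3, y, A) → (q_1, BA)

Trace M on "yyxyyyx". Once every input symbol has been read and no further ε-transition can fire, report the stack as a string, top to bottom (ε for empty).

(q_0, yyxyyyx, Z)
  read y, top Z: go to q_2, push BZ → (q_2, yxyyyx, BZ)
  ε-move, top B: go to q_3, push BB → (q_3, yxyyyx, BBZ)
  read y, top B: go to q_2, push AA → (q_2, xyyyx, AABZ)
  read x, top A: go to q_0, push BA → (q_0, yyyx, BAABZ)
  read y, top B: go to q_3, push AA → (q_3, yyx, AAAABZ)
  read y, top A: go to q_1, push BA → (q_1, yx, BAAAABZ)
  read y, top B: go to q_2, push BB → (q_2, x, BBAAAABZ)
  ε-move, top B: go to q_3, push BB → (q_3, x, BBBAAAABZ)
  read x, top B: go to q_2, push ε → (q_2, ε, BBAAAABZ)
  ε-move, top B: go to q_3, push BB → (q_3, ε, BBBAAAABZ)
All input consumed in state q_3 with stack BBBAAAABZ.

BBBAAAABZ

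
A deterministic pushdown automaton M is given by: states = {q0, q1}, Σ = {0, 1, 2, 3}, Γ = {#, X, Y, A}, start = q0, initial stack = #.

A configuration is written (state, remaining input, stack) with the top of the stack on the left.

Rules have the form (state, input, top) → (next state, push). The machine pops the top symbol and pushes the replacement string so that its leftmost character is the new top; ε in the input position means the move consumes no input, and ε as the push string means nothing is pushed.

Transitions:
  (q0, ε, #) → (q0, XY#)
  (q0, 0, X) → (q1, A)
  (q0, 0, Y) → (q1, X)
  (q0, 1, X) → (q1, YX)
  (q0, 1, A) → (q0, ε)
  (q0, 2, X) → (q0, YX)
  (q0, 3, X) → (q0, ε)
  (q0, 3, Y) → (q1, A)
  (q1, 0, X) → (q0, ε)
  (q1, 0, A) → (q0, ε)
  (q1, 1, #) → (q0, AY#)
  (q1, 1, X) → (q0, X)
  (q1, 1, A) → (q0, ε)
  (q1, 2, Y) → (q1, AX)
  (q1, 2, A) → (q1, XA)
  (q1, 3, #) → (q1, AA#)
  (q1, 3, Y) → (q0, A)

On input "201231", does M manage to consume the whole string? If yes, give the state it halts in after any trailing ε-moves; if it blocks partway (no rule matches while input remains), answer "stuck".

(q0, 201231, #)
  ε-move, top #: go to q0, push XY# → (q0, 201231, XY#)
  read 2, top X: go to q0, push YX → (q0, 01231, YXY#)
  read 0, top Y: go to q1, push X → (q1, 1231, XXY#)
  read 1, top X: go to q0, push X → (q0, 231, XXY#)
  read 2, top X: go to q0, push YX → (q0, 31, YXXY#)
  read 3, top Y: go to q1, push A → (q1, 1, AXXY#)
  read 1, top A: go to q0, push ε → (q0, ε, XXY#)
All input consumed; M is in state q0.

q0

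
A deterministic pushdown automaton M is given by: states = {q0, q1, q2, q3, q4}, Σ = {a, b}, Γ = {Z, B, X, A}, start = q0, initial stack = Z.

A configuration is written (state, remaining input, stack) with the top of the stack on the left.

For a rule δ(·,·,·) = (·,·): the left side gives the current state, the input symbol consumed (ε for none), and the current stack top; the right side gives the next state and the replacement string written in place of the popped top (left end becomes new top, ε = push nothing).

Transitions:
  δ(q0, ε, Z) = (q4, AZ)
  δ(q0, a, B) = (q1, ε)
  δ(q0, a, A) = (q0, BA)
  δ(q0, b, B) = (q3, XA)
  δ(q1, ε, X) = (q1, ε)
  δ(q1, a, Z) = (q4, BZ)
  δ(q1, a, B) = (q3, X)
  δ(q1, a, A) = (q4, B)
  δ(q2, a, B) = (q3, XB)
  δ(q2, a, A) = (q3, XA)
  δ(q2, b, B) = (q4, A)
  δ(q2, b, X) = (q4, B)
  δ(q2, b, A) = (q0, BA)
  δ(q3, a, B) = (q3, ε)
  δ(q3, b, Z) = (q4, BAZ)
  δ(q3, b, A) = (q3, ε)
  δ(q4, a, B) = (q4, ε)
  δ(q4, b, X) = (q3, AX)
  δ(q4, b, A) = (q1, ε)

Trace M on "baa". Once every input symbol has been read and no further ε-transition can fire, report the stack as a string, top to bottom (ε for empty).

(q0, baa, Z)
  ε-move, top Z: go to q4, push AZ → (q4, baa, AZ)
  read b, top A: go to q1, push ε → (q1, aa, Z)
  read a, top Z: go to q4, push BZ → (q4, a, BZ)
  read a, top B: go to q4, push ε → (q4, ε, Z)
All input consumed in state q4 with stack Z.

Z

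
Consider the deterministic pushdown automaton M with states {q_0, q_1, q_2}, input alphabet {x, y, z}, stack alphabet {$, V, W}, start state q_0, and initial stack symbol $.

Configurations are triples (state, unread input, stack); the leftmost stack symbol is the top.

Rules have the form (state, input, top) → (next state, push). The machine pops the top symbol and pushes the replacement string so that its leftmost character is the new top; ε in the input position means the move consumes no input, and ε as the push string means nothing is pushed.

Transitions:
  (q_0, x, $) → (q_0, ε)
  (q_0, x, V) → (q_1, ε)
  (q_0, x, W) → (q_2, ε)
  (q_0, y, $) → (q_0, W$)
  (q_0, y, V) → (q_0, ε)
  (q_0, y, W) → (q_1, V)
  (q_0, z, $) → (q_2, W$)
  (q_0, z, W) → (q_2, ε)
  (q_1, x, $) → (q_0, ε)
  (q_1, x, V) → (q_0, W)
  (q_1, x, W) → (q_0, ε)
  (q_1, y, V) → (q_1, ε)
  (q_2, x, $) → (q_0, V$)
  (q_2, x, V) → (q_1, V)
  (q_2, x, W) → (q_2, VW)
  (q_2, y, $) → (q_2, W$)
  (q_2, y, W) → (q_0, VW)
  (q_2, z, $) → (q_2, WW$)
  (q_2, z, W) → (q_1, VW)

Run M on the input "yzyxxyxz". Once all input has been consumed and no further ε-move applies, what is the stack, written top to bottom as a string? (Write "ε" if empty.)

(q_0, yzyxxyxz, $)
  read y, top $: go to q_0, push W$ → (q_0, zyxxyxz, W$)
  read z, top W: go to q_2, push ε → (q_2, yxxyxz, $)
  read y, top $: go to q_2, push W$ → (q_2, xxyxz, W$)
  read x, top W: go to q_2, push VW → (q_2, xyxz, VW$)
  read x, top V: go to q_1, push V → (q_1, yxz, VW$)
  read y, top V: go to q_1, push ε → (q_1, xz, W$)
  read x, top W: go to q_0, push ε → (q_0, z, $)
  read z, top $: go to q_2, push W$ → (q_2, ε, W$)
All input consumed in state q_2 with stack W$.

W$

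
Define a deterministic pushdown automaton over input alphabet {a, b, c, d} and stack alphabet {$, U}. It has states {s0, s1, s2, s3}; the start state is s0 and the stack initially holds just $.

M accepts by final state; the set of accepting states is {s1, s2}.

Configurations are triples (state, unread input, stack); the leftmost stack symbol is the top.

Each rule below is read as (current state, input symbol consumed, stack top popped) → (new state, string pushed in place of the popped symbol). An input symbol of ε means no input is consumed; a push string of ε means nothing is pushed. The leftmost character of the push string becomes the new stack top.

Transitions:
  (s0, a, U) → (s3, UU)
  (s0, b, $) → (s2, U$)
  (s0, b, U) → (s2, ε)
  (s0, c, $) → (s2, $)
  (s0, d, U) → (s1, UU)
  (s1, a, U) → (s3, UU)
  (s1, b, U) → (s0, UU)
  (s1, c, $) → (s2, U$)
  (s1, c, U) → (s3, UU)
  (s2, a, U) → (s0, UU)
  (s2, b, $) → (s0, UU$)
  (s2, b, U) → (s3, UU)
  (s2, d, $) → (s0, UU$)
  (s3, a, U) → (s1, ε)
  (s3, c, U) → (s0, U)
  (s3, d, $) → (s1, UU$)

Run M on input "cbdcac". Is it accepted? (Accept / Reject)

(s0, cbdcac, $)
  read c, top $: go to s2, push $ → (s2, bdcac, $)
  read b, top $: go to s0, push UU$ → (s0, dcac, UU$)
  read d, top U: go to s1, push UU → (s1, cac, UUU$)
  read c, top U: go to s3, push UU → (s3, ac, UUUU$)
  read a, top U: go to s1, push ε → (s1, c, UUU$)
  read c, top U: go to s3, push UU → (s3, ε, UUUU$)
All input consumed; state s3 ∉ F and no further ε-move applies.

Reject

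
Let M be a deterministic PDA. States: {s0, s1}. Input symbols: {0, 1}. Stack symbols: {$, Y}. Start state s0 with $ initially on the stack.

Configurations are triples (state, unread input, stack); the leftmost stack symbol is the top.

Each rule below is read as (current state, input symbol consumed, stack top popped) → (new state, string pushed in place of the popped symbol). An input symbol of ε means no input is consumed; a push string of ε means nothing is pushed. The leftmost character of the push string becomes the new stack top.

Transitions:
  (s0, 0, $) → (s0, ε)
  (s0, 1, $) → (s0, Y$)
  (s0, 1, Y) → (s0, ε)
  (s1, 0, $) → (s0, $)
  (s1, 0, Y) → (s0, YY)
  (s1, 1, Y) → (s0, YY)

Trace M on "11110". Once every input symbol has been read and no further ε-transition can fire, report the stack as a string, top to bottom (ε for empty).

ε

(s0, 11110, $)
  read 1, top $: go to s0, push Y$ → (s0, 1110, Y$)
  read 1, top Y: go to s0, push ε → (s0, 110, $)
  read 1, top $: go to s0, push Y$ → (s0, 10, Y$)
  read 1, top Y: go to s0, push ε → (s0, 0, $)
  read 0, top $: go to s0, push ε → (s0, ε, ε)
All input consumed in state s0 with stack ε.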